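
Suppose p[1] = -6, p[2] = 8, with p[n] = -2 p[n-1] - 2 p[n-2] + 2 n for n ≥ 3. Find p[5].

30

p[3] = -2·8 - 2·(-6) + 6 = 2
p[4] = -2·2 - 2·8 + 8 = -12
p[5] = -2·(-12) - 2·2 + 10 = 30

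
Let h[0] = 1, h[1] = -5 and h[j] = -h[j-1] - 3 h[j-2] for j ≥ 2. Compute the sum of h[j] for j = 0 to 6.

49

h[2] = -(-5) - 3*1 = 2
h[3] = -2 - 3*(-5) = 13
h[4] = -13 - 3*2 = -19
h[5] = -(-19) - 3*13 = -20
h[6] = -(-20) - 3*(-19) = 77
Sum = 1 + (-5) + 2 + 13 + (-19) + (-20) + 77 = 49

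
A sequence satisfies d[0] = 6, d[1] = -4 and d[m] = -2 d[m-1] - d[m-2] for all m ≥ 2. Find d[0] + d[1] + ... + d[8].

-2

d[2] = -2·(-4) - 6 = 2
d[3] = -2·2 - (-4) = 0
d[4] = -2·0 - 2 = -2
d[5] = -2·(-2) - 0 = 4
d[6] = -2·4 - (-2) = -6
d[7] = -2·(-6) - 4 = 8
d[8] = -2·8 - (-6) = -10
Sum = 6 + (-4) + 2 + 0 + (-2) + 4 + (-6) + 8 + (-10) = -2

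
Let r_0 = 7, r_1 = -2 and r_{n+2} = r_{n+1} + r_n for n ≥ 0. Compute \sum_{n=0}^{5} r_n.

r_2 = (-2) + 7 = 5
r_3 = 5 + (-2) = 3
r_4 = 3 + 5 = 8
r_5 = 8 + 3 = 11
Sum = 7 + (-2) + 5 + 3 + 8 + 11 = 32

32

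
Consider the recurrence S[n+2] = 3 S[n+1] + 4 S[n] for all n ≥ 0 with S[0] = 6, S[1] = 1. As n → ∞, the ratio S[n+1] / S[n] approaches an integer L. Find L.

The characteristic equation is r^2 - 3r - 4 = 0, which factors as (r - 4)(r + 1) = 0.
So the roots are 4 and -1. Since |4| > |-1| and the coefficient of 4^n is non-zero, the ratio tends to 4.

4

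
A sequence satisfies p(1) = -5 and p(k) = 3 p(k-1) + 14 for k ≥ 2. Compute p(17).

The fixed point is 14/(1 - 3) = -7, so p(k) + 7 = 3(p(k-1) + 7).
Hence p(k) = 2·3^{k-1} - 7.
p(17) = 2·3^{16} - 7 = 2·43046721 - 7 = 86093435.

86093435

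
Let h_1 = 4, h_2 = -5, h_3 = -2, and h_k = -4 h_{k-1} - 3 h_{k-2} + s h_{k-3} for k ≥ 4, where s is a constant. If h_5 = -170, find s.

4

h_4 = 23 + 4s
h_5 = -86 - 21s
So -86 - 21s = -170, giving s = 4.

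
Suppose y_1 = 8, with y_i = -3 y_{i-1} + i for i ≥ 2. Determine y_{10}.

y_2 = -3*8 + 2 = -22
y_3 = -3*(-22) + 3 = 69
y_4 = -3*69 + 4 = -203
y_5 = -3*(-203) + 5 = 614
y_6 = -3*614 + 6 = -1836
y_7 = -3*(-1836) + 7 = 5515
y_8 = -3*5515 + 8 = -16537
y_9 = -3*(-16537) + 9 = 49620
y_{10} = -3*49620 + 10 = -148850

-148850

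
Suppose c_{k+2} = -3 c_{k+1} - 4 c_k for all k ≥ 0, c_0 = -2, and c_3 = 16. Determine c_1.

8

Let c_1 = y.
c_2 = 8 - 3y
c_3 = -24 + 5y
So -24 + 5y = 16, giving y = 8.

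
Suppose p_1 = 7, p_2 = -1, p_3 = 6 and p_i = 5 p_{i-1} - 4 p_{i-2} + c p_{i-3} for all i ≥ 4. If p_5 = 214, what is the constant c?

p_4 = 34 + 7c
p_5 = 146 + 34c
So 146 + 34c = 214, giving c = 2.

2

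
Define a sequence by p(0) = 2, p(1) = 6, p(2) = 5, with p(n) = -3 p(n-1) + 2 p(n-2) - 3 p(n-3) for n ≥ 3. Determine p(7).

p(3) = -3*5 + 2*6 - 3*2 = -9
p(4) = -3*(-9) + 2*5 - 3*6 = 19
p(5) = -3*19 + 2*(-9) - 3*5 = -90
p(6) = -3*(-90) + 2*19 - 3*(-9) = 335
p(7) = -3*335 + 2*(-90) - 3*19 = -1242

-1242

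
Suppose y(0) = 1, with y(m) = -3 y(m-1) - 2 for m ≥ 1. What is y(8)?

y(1) = -3(1) - 2 = -5
y(2) = -3(-5) - 2 = 13
y(3) = -3(13) - 2 = -41
y(4) = -3(-41) - 2 = 121
y(5) = -3(121) - 2 = -365
y(6) = -3(-365) - 2 = 1093
y(7) = -3(1093) - 2 = -3281
y(8) = -3(-3281) - 2 = 9841

9841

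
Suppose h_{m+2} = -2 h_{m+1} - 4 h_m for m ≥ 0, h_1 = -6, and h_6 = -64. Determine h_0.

Let h_0 = v.
h_2 = 12 - 4v
h_3 = 8v
h_4 = -48
h_5 = 96 - 32v
h_6 = 64v
So 64v = -64, giving v = -1.

-1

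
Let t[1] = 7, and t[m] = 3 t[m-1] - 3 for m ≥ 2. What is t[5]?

t[2] = 3(7) - 3 = 18
t[3] = 3(18) - 3 = 51
t[4] = 3(51) - 3 = 150
t[5] = 3(150) - 3 = 447

447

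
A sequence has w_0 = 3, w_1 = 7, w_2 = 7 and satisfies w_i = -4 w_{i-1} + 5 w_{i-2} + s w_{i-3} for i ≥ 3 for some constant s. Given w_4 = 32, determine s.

w_3 = 7 + 3s
w_4 = 7 - 5s
So 7 - 5s = 32, giving s = -5.

-5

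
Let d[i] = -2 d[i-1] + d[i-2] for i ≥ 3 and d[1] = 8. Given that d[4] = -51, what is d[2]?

-7

Let d[2] = y.
d[3] = 8 - 2y
d[4] = -16 + 5y
So -16 + 5y = -51, giving y = -7.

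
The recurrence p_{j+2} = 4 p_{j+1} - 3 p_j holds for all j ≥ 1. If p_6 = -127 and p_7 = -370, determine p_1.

Rearranging, p_{j-2} = (p_j - 4 p_{j-1}) / -3.
p_5 = (-370 - 4*(-127)) / -3 = 138/-3 = -46
p_4 = (-127 - 4*(-46)) / -3 = 57/-3 = -19
p_3 = (-46 - 4*(-19)) / -3 = 30/-3 = -10
p_2 = (-19 - 4*(-10)) / -3 = 21/-3 = -7
p_1 = (-10 - 4*(-7)) / -3 = 18/-3 = -6

-6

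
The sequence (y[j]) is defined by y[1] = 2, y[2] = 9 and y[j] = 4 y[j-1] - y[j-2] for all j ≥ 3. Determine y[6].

1769

y[3] = 4*9 - 2 = 34
y[4] = 4*34 - 9 = 127
y[5] = 4*127 - 34 = 474
y[6] = 4*474 - 127 = 1769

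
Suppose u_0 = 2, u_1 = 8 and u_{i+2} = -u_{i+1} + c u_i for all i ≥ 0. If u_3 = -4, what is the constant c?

u_2 = -8 + 2c
u_3 = 8 + 6c
So 8 + 6c = -4, giving c = -2.

-2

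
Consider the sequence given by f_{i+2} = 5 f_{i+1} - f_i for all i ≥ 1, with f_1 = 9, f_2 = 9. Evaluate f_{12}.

f_3 = 5(9) - 9 = 36
f_4 = 5(36) - 9 = 171
f_5 = 5(171) - 36 = 819
f_6 = 5(819) - 171 = 3924
f_7 = 5(3924) - 819 = 18801
f_8 = 5(18801) - 3924 = 90081
f_9 = 5(90081) - 18801 = 431604
f_{10} = 5(431604) - 90081 = 2067939
f_{11} = 5(2067939) - 431604 = 9908091
f_{12} = 5(9908091) - 2067939 = 47472516

47472516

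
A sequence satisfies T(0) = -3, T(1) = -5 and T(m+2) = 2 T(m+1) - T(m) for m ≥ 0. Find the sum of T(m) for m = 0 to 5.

-48

T(2) = 2(-5) - (-3) = -7
T(3) = 2(-7) - (-5) = -9
T(4) = 2(-9) - (-7) = -11
T(5) = 2(-11) - (-9) = -13
Sum = (-3) + (-5) + (-7) + (-9) + (-11) + (-13) = -48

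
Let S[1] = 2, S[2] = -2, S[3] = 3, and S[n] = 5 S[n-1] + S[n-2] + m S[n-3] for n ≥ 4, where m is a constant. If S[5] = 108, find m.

S[4] = 13 + 2m
S[5] = 68 + 8m
So 68 + 8m = 108, giving m = 5.

5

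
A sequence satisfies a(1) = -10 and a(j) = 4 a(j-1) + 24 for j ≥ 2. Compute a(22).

-8796093022216

The fixed point is 24/(1 - 4) = -8, so a(j) + 8 = 4(a(j-1) + 8).
Hence a(j) = -2·4^{j-1} - 8.
a(22) = -2·4^{21} - 8 = -2·4398046511104 - 8 = -8796093022216.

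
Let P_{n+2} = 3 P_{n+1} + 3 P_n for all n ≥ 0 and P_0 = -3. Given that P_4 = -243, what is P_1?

-3

Let P_1 = y.
P_2 = -9 + 3y
P_3 = -27 + 12y
P_4 = -108 + 45y
So -108 + 45y = -243, giving y = -3.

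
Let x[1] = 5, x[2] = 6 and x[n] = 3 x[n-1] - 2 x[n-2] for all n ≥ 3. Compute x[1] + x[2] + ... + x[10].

1063

x[3] = 3*6 - 2*5 = 8
x[4] = 3*8 - 2*6 = 12
x[5] = 3*12 - 2*8 = 20
x[6] = 3*20 - 2*12 = 36
x[7] = 3*36 - 2*20 = 68
x[8] = 3*68 - 2*36 = 132
x[9] = 3*132 - 2*68 = 260
x[10] = 3*260 - 2*132 = 516
Sum = 5 + 6 + 8 + 12 + 20 + 36 + 68 + 132 + 260 + 516 = 1063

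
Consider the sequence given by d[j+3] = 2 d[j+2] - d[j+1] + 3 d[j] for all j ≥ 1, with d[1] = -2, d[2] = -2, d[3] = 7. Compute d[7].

d[4] = 2*7 - (-2) + 3*(-2) = 10
d[5] = 2*10 - 7 + 3*(-2) = 7
d[6] = 2*7 - 10 + 3*7 = 25
d[7] = 2*25 - 7 + 3*10 = 73

73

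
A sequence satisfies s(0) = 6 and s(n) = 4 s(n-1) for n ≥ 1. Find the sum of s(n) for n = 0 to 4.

2046

s(1) = 4·6 = 24
s(2) = 4·24 = 96
s(3) = 4·96 = 384
s(4) = 4·384 = 1536
Sum = 6 + 24 + 96 + 384 + 1536 = 2046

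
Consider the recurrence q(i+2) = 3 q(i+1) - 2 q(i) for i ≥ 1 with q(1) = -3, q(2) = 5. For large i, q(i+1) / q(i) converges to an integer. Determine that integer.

2

The characteristic equation is r^2 - 3r + 2 = 0, which factors as (r - 2)(r - 1) = 0.
So the roots are 2 and 1. Since |2| > |1| and the coefficient of 2^i is non-zero, the ratio tends to 2.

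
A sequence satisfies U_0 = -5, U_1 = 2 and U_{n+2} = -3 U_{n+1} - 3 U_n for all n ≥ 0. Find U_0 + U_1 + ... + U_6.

63

U_2 = -3·2 - 3·(-5) = 9
U_3 = -3·9 - 3·2 = -33
U_4 = -3·(-33) - 3·9 = 72
U_5 = -3·72 - 3·(-33) = -117
U_6 = -3·(-117) - 3·72 = 135
Sum = (-5) + 2 + 9 + (-33) + 72 + (-117) + 135 = 63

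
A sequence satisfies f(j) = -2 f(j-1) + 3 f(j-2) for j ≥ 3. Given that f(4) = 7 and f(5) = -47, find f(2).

-5

Rearranging, f(j-2) = (f(j) + 2 f(j-1)) / 3.
f(3) = (-47 + 2·7) / 3 = -33/3 = -11
f(2) = (7 + 2·(-11)) / 3 = -15/3 = -5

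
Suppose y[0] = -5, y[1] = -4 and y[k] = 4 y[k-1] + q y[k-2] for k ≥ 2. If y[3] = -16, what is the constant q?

y[2] = -16 - 5q
y[3] = -64 - 24q
So -64 - 24q = -16, giving q = -2.

-2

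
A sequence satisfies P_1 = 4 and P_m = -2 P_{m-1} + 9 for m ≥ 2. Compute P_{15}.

16387

The fixed point is 9/(1 + 2) = 3, so P_m - 3 = -2(P_{m-1} - 3).
Hence P_m = 1·(-2)^{m-1} + 3.
P_{15} = 1·(-2)^{14} + 3 = 1·16384 + 3 = 16387.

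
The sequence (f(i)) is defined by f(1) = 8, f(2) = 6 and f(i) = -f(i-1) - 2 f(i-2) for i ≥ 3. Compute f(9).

f(3) = -6 - 2*8 = -22
f(4) = -(-22) - 2*6 = 10
f(5) = -10 - 2*(-22) = 34
f(6) = -34 - 2*10 = -54
f(7) = -(-54) - 2*34 = -14
f(8) = -(-14) - 2*(-54) = 122
f(9) = -122 - 2*(-14) = -94

-94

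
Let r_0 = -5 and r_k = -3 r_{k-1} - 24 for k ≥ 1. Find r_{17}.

The fixed point is -24/(1 + 3) = -6, so r_k + 6 = -3(r_{k-1} + 6).
Hence r_k = 1·(-3)^k - 6.
r_{17} = 1·(-3)^{17} - 6 = 1·-129140163 - 6 = -129140169.

-129140169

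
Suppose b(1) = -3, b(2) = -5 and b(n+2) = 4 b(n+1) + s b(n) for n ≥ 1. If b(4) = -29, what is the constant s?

-3

b(3) = -20 - 3s
b(4) = -80 - 17s
So -80 - 17s = -29, giving s = -3.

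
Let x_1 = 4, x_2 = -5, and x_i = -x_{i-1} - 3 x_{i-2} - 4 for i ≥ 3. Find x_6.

-77

x_3 = -(-5) - 3·4 - 4 = -11
x_4 = -(-11) - 3·(-5) - 4 = 22
x_5 = -22 - 3·(-11) - 4 = 7
x_6 = -7 - 3·22 - 4 = -77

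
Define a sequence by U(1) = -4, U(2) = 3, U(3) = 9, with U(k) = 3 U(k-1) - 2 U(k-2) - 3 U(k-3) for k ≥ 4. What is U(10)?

U(4) = 3(9) - 2(3) - 3(-4) = 33
U(5) = 3(33) - 2(9) - 3(3) = 72
U(6) = 3(72) - 2(33) - 3(9) = 123
U(7) = 3(123) - 2(72) - 3(33) = 126
U(8) = 3(126) - 2(123) - 3(72) = -84
U(9) = 3(-84) - 2(126) - 3(123) = -873
U(10) = 3(-873) - 2(-84) - 3(126) = -2829

-2829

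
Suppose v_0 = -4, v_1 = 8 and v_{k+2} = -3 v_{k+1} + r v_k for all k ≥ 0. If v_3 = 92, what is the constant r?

v_2 = -24 - 4r
v_3 = 72 + 20r
So 72 + 20r = 92, giving r = 1.

1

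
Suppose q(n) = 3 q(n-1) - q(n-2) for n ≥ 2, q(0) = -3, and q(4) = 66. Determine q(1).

Let q(1) = x.
q(2) = 3 + 3x
q(3) = 9 + 8x
q(4) = 24 + 21x
So 24 + 21x = 66, giving x = 2.

2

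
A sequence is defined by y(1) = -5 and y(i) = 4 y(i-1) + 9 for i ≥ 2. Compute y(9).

y(2) = 4·(-5) + 9 = -11
y(3) = 4·(-11) + 9 = -35
y(4) = 4·(-35) + 9 = -131
y(5) = 4·(-131) + 9 = -515
y(6) = 4·(-515) + 9 = -2051
y(7) = 4·(-2051) + 9 = -8195
y(8) = 4·(-8195) + 9 = -32771
y(9) = 4·(-32771) + 9 = -131075

-131075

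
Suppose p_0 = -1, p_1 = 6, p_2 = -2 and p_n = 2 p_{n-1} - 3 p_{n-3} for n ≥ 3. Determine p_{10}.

448

p_3 = 2·(-2) - 3·(-1) = -1
p_4 = 2·(-1) - 3·6 = -20
p_5 = 2·(-20) - 3·(-2) = -34
p_6 = 2·(-34) - 3·(-1) = -65
p_7 = 2·(-65) - 3·(-20) = -70
p_8 = 2·(-70) - 3·(-34) = -38
p_9 = 2·(-38) - 3·(-65) = 119
p_{10} = 2·119 - 3·(-70) = 448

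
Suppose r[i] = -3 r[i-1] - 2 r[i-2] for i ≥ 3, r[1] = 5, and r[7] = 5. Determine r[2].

Let r[2] = x.
r[3] = -10 - 3x
r[4] = 30 + 7x
r[5] = -70 - 15x
r[6] = 150 + 31x
r[7] = -310 - 63x
So -310 - 63x = 5, giving x = -5.

-5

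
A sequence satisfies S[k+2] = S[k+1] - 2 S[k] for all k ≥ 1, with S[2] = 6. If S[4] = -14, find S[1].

Let S[1] = w.
S[3] = 6 - 2w
S[4] = -6 - 2w
So -6 - 2w = -14, giving w = 4.

4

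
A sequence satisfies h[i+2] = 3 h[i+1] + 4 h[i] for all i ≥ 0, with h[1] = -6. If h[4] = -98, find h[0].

Let h[0] = x.
h[2] = -18 + 4x
h[3] = -78 + 12x
h[4] = -306 + 52x
So -306 + 52x = -98, giving x = 4.

4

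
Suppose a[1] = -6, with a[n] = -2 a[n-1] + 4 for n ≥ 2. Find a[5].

-116

a[2] = -2*(-6) + 4 = 16
a[3] = -2*16 + 4 = -28
a[4] = -2*(-28) + 4 = 60
a[5] = -2*60 + 4 = -116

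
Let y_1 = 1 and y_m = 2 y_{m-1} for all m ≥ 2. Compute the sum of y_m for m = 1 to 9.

y_2 = 2·1 = 2
y_3 = 2·2 = 4
y_4 = 2·4 = 8
y_5 = 2·8 = 16
y_6 = 2·16 = 32
y_7 = 2·32 = 64
y_8 = 2·64 = 128
y_9 = 2·128 = 256
Sum = 1 + 2 + 4 + 8 + 16 + 32 + 64 + 128 + 256 = 511

511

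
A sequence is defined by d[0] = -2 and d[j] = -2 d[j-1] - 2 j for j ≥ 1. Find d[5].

d[1] = -2(-2) - 2 = 2
d[2] = -2(2) - 4 = -8
d[3] = -2(-8) - 6 = 10
d[4] = -2(10) - 8 = -28
d[5] = -2(-28) - 10 = 46

46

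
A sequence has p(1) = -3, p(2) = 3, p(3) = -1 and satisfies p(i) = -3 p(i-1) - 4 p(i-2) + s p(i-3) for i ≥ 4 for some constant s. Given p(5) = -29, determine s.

p(4) = -9 - 3s
p(5) = 31 + 12s
So 31 + 12s = -29, giving s = -5.

-5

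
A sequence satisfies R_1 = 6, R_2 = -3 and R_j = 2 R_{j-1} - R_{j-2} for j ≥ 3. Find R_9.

R_3 = 2(-3) - 6 = -12
R_4 = 2(-12) - (-3) = -21
R_5 = 2(-21) - (-12) = -30
R_6 = 2(-30) - (-21) = -39
R_7 = 2(-39) - (-30) = -48
R_8 = 2(-48) - (-39) = -57
R_9 = 2(-57) - (-48) = -66

-66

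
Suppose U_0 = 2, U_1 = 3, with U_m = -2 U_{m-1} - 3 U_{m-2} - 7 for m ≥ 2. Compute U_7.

-42

U_2 = -2(3) - 3(2) - 7 = -19
U_3 = -2(-19) - 3(3) - 7 = 22
U_4 = -2(22) - 3(-19) - 7 = 6
U_5 = -2(6) - 3(22) - 7 = -85
U_6 = -2(-85) - 3(6) - 7 = 145
U_7 = -2(145) - 3(-85) - 7 = -42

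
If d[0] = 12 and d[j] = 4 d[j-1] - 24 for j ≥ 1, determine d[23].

281474976710664

The fixed point is -24/(1 - 4) = 8, so d[j] - 8 = 4(d[j-1] - 8).
Hence d[j] = 4·4^j + 8.
d[23] = 4·4^{23} + 8 = 4·70368744177664 + 8 = 281474976710664.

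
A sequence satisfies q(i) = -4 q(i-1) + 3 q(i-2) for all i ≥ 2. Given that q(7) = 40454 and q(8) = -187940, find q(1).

2

Rearranging, q(i-2) = (q(i) + 4 q(i-1)) / 3.
q(6) = (-187940 + 4(40454)) / 3 = -26124/3 = -8708
q(5) = (40454 + 4(-8708)) / 3 = 5622/3 = 1874
q(4) = (-8708 + 4(1874)) / 3 = -1212/3 = -404
q(3) = (1874 + 4(-404)) / 3 = 258/3 = 86
q(2) = (-404 + 4(86)) / 3 = -60/3 = -20
q(1) = (86 + 4(-20)) / 3 = 6/3 = 2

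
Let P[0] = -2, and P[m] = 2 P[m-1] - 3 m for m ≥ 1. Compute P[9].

P[1] = 2*(-2) - 3 = -7
P[2] = 2*(-7) - 6 = -20
P[3] = 2*(-20) - 9 = -49
P[4] = 2*(-49) - 12 = -110
P[5] = 2*(-110) - 15 = -235
P[6] = 2*(-235) - 18 = -488
P[7] = 2*(-488) - 21 = -997
P[8] = 2*(-997) - 24 = -2018
P[9] = 2*(-2018) - 27 = -4063

-4063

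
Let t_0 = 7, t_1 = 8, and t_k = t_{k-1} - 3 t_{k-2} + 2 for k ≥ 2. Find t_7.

t_2 = 8 - 3·7 + 2 = -11
t_3 = (-11) - 3·8 + 2 = -33
t_4 = (-33) - 3·(-11) + 2 = 2
t_5 = 2 - 3·(-33) + 2 = 103
t_6 = 103 - 3·2 + 2 = 99
t_7 = 99 - 3·103 + 2 = -208

-208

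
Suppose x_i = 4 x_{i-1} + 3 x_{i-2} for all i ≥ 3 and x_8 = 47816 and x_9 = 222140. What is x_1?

Rearranging, x_{i-2} = (x_i - 4 x_{i-1}) / 3.
x_7 = (222140 - 4·47816) / 3 = 30876/3 = 10292
x_6 = (47816 - 4·10292) / 3 = 6648/3 = 2216
x_5 = (10292 - 4·2216) / 3 = 1428/3 = 476
x_4 = (2216 - 4·476) / 3 = 312/3 = 104
x_3 = (476 - 4·104) / 3 = 60/3 = 20
x_2 = (104 - 4·20) / 3 = 24/3 = 8
x_1 = (20 - 4·8) / 3 = -12/3 = -4

-4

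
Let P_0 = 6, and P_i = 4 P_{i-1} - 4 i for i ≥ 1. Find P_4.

1088

P_1 = 4(6) - 4 = 20
P_2 = 4(20) - 8 = 72
P_3 = 4(72) - 12 = 276
P_4 = 4(276) - 16 = 1088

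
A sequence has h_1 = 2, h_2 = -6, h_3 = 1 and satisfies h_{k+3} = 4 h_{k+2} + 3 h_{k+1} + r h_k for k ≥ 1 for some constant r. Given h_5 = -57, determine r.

h_4 = -14 + 2r
h_5 = -53 + 2r
So -53 + 2r = -57, giving r = -2.

-2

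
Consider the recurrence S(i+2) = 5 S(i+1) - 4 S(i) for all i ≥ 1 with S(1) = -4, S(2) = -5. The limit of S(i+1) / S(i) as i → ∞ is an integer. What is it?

4

The characteristic equation is r^2 - 5r + 4 = 0, which factors as (r - 4)(r - 1) = 0.
So the roots are 4 and 1. Since |4| > |1| and the coefficient of 4^i is non-zero, the ratio tends to 4.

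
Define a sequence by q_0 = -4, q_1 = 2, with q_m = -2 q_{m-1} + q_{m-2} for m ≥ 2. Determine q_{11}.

q_2 = -2(2) + (-4) = -8
q_3 = -2(-8) + 2 = 18
q_4 = -2(18) + (-8) = -44
q_5 = -2(-44) + 18 = 106
q_6 = -2(106) + (-44) = -256
q_7 = -2(-256) + 106 = 618
q_8 = -2(618) + (-256) = -1492
q_9 = -2(-1492) + 618 = 3602
q_{10} = -2(3602) + (-1492) = -8696
q_{11} = -2(-8696) + 3602 = 20994

20994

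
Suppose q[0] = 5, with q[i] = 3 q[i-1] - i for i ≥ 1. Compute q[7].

9299

q[1] = 3·5 - 1 = 14
q[2] = 3·14 - 2 = 40
q[3] = 3·40 - 3 = 117
q[4] = 3·117 - 4 = 347
q[5] = 3·347 - 5 = 1036
q[6] = 3·1036 - 6 = 3102
q[7] = 3·3102 - 7 = 9299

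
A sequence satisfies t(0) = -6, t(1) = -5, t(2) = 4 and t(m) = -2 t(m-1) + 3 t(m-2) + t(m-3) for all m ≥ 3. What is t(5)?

t(3) = -2*4 + 3*(-5) + (-6) = -29
t(4) = -2*(-29) + 3*4 + (-5) = 65
t(5) = -2*65 + 3*(-29) + 4 = -213

-213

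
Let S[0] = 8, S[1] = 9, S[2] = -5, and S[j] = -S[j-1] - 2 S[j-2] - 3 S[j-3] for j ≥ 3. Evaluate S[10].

217

S[3] = -(-5) - 2*9 - 3*8 = -37
S[4] = -(-37) - 2*(-5) - 3*9 = 20
S[5] = -20 - 2*(-37) - 3*(-5) = 69
S[6] = -69 - 2*20 - 3*(-37) = 2
S[7] = -2 - 2*69 - 3*20 = -200
S[8] = -(-200) - 2*2 - 3*69 = -11
S[9] = -(-11) - 2*(-200) - 3*2 = 405
S[10] = -405 - 2*(-11) - 3*(-200) = 217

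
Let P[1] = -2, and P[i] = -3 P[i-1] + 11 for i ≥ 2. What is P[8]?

10391

P[2] = -3*(-2) + 11 = 17
P[3] = -3*17 + 11 = -40
P[4] = -3*(-40) + 11 = 131
P[5] = -3*131 + 11 = -382
P[6] = -3*(-382) + 11 = 1157
P[7] = -3*1157 + 11 = -3460
P[8] = -3*(-3460) + 11 = 10391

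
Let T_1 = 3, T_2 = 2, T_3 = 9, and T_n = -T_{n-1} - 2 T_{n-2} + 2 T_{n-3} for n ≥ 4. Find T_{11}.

-343

T_4 = -9 - 2*2 + 2*3 = -7
T_5 = -(-7) - 2*9 + 2*2 = -7
T_6 = -(-7) - 2*(-7) + 2*9 = 39
T_7 = -39 - 2*(-7) + 2*(-7) = -39
T_8 = -(-39) - 2*39 + 2*(-7) = -53
T_9 = -(-53) - 2*(-39) + 2*39 = 209
T_{10} = -209 - 2*(-53) + 2*(-39) = -181
T_{11} = -(-181) - 2*209 + 2*(-53) = -343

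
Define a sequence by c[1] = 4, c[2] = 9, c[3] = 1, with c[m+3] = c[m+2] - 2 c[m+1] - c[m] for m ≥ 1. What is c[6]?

9

c[4] = 1 - 2(9) - 4 = -21
c[5] = (-21) - 2(1) - 9 = -32
c[6] = (-32) - 2(-21) - 1 = 9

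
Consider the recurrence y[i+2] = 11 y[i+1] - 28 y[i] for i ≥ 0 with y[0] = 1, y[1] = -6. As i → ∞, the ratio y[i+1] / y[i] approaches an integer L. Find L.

7

The characteristic equation is r^2 - 11r + 28 = 0, which factors as (r - 7)(r - 4) = 0.
So the roots are 7 and 4. Since |7| > |4| and the coefficient of 7^i is non-zero, the ratio tends to 7.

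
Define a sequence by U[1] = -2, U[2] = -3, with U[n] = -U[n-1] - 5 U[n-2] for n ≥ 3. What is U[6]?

U[3] = -(-3) - 5*(-2) = 13
U[4] = -13 - 5*(-3) = 2
U[5] = -2 - 5*13 = -67
U[6] = -(-67) - 5*2 = 57

57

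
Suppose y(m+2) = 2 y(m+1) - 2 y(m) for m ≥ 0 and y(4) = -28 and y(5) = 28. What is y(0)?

7

Rearranging, y(m-2) = (y(m) - 2 y(m-1)) / -2.
y(3) = (28 - 2·(-28)) / -2 = 84/-2 = -42
y(2) = (-28 - 2·(-42)) / -2 = 56/-2 = -28
y(1) = (-42 - 2·(-28)) / -2 = 14/-2 = -7
y(0) = (-28 - 2·(-7)) / -2 = -14/-2 = 7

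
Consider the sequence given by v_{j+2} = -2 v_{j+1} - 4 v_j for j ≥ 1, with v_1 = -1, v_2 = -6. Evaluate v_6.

v_3 = -2*(-6) - 4*(-1) = 16
v_4 = -2*16 - 4*(-6) = -8
v_5 = -2*(-8) - 4*16 = -48
v_6 = -2*(-48) - 4*(-8) = 128

128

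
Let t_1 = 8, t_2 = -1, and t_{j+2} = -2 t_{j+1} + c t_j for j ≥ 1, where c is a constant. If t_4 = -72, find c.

t_3 = 2 + 8c
t_4 = -4 - 17c
So -4 - 17c = -72, giving c = 4.

4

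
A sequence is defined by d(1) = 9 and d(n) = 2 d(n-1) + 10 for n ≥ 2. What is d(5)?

294

d(2) = 2(9) + 10 = 28
d(3) = 2(28) + 10 = 66
d(4) = 2(66) + 10 = 142
d(5) = 2(142) + 10 = 294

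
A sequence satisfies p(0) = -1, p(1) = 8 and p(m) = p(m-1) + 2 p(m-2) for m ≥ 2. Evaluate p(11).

4782

p(2) = 8 + 2*(-1) = 6
p(3) = 6 + 2*8 = 22
p(4) = 22 + 2*6 = 34
p(5) = 34 + 2*22 = 78
p(6) = 78 + 2*34 = 146
p(7) = 146 + 2*78 = 302
p(8) = 302 + 2*146 = 594
p(9) = 594 + 2*302 = 1198
p(10) = 1198 + 2*594 = 2386
p(11) = 2386 + 2*1198 = 4782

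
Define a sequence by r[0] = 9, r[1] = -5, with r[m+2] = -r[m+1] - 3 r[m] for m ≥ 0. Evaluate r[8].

-526

r[2] = -(-5) - 3·9 = -22
r[3] = -(-22) - 3·(-5) = 37
r[4] = -37 - 3·(-22) = 29
r[5] = -29 - 3·37 = -140
r[6] = -(-140) - 3·29 = 53
r[7] = -53 - 3·(-140) = 367
r[8] = -367 - 3·53 = -526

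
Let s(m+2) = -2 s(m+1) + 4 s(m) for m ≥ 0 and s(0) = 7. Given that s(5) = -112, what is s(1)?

Let s(1) = z.
s(2) = 28 - 2z
s(3) = -56 + 8z
s(4) = 224 - 24z
s(5) = -672 + 80z
So -672 + 80z = -112, giving z = 7.

7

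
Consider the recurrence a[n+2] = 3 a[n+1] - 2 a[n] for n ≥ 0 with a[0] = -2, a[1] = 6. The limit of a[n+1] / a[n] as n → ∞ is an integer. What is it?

2

The characteristic equation is r^2 - 3r + 2 = 0, which factors as (r - 2)(r - 1) = 0.
So the roots are 2 and 1. Since |2| > |1| and the coefficient of 2^n is non-zero, the ratio tends to 2.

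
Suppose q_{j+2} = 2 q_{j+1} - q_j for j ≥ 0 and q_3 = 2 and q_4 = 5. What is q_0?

Rearranging, q_{j-2} = -(q_j - 2 q_{j-1}).
q_2 = -(5 - 2·2) = -1
q_1 = -(2 - 2·(-1)) = -4
q_0 = -(-1 - 2·(-4)) = -7

-7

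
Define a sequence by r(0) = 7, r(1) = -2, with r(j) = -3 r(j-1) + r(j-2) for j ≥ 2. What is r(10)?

176464

r(2) = -3·(-2) + 7 = 13
r(3) = -3·13 + (-2) = -41
r(4) = -3·(-41) + 13 = 136
r(5) = -3·136 + (-41) = -449
r(6) = -3·(-449) + 136 = 1483
r(7) = -3·1483 + (-449) = -4898
r(8) = -3·(-4898) + 1483 = 16177
r(9) = -3·16177 + (-4898) = -53429
r(10) = -3·(-53429) + 16177 = 176464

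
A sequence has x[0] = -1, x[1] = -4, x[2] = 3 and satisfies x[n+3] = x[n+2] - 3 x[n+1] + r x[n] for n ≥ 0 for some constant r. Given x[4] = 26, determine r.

x[3] = 15 - r
x[4] = 6 - 5r
So 6 - 5r = 26, giving r = -4.

-4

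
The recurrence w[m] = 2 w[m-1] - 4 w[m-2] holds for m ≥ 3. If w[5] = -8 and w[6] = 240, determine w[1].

8

Rearranging, w[m-2] = (w[m] - 2 w[m-1]) / -4.
w[4] = (240 - 2·(-8)) / -4 = 256/-4 = -64
w[3] = (-8 - 2·(-64)) / -4 = 120/-4 = -30
w[2] = (-64 - 2·(-30)) / -4 = -4/-4 = 1
w[1] = (-30 - 2·1) / -4 = -32/-4 = 8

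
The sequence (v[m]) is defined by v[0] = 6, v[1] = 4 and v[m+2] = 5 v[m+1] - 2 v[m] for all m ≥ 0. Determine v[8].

v[2] = 5·4 - 2·6 = 8
v[3] = 5·8 - 2·4 = 32
v[4] = 5·32 - 2·8 = 144
v[5] = 5·144 - 2·32 = 656
v[6] = 5·656 - 2·144 = 2992
v[7] = 5·2992 - 2·656 = 13648
v[8] = 5·13648 - 2·2992 = 62256

62256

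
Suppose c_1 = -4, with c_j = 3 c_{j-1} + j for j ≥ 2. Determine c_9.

-18048

c_2 = 3·(-4) + 2 = -10
c_3 = 3·(-10) + 3 = -27
c_4 = 3·(-27) + 4 = -77
c_5 = 3·(-77) + 5 = -226
c_6 = 3·(-226) + 6 = -672
c_7 = 3·(-672) + 7 = -2009
c_8 = 3·(-2009) + 8 = -6019
c_9 = 3·(-6019) + 9 = -18048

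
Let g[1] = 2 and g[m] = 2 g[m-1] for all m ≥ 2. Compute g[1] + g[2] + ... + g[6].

126

g[2] = 2·2 = 4
g[3] = 2·4 = 8
g[4] = 2·8 = 16
g[5] = 2·16 = 32
g[6] = 2·32 = 64
Sum = 2 + 4 + 8 + 16 + 32 + 64 = 126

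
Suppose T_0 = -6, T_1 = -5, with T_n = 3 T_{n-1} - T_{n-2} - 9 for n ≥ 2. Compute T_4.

T_2 = 3·(-5) - (-6) - 9 = -18
T_3 = 3·(-18) - (-5) - 9 = -58
T_4 = 3·(-58) - (-18) - 9 = -165

-165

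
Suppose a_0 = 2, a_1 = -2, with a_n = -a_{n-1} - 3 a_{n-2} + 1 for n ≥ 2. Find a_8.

a_2 = -(-2) - 3*2 + 1 = -3
a_3 = -(-3) - 3*(-2) + 1 = 10
a_4 = -10 - 3*(-3) + 1 = 0
a_5 = -0 - 3*10 + 1 = -29
a_6 = -(-29) - 3*0 + 1 = 30
a_7 = -30 - 3*(-29) + 1 = 58
a_8 = -58 - 3*30 + 1 = -147

-147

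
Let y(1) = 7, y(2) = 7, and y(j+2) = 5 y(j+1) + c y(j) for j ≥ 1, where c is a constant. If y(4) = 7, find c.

-4

y(3) = 35 + 7c
y(4) = 175 + 42c
So 175 + 42c = 7, giving c = -4.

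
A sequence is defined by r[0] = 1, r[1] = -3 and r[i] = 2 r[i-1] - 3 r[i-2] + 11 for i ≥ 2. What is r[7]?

r[2] = 2(-3) - 3(1) + 11 = 2
r[3] = 2(2) - 3(-3) + 11 = 24
r[4] = 2(24) - 3(2) + 11 = 53
r[5] = 2(53) - 3(24) + 11 = 45
r[6] = 2(45) - 3(53) + 11 = -58
r[7] = 2(-58) - 3(45) + 11 = -240

-240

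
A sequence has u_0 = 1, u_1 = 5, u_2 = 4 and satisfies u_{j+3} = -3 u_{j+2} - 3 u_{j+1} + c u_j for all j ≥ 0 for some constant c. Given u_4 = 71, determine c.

u_3 = -27 + c
u_4 = 69 + 2c
So 69 + 2c = 71, giving c = 1.

1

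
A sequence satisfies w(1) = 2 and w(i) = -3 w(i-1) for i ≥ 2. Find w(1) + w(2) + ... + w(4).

-40

w(2) = -3·2 = -6
w(3) = -3·(-6) = 18
w(4) = -3·18 = -54
Sum = 2 + (-6) + 18 + (-54) = -40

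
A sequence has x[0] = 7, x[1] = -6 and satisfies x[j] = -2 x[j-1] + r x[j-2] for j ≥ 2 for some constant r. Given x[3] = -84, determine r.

x[2] = 12 + 7r
x[3] = -24 - 20r
So -24 - 20r = -84, giving r = 3.

3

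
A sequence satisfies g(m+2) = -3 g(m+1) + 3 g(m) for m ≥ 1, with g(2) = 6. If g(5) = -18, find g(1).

7

Let g(1) = z.
g(3) = -18 + 3z
g(4) = 72 - 9z
g(5) = -270 + 36z
So -270 + 36z = -18, giving z = 7.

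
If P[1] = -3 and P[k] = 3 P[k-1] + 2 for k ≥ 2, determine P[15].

The fixed point is 2/(1 - 3) = -1, so P[k] + 1 = 3(P[k-1] + 1).
Hence P[k] = -2·3^{k-1} - 1.
P[15] = -2·3^{14} - 1 = -2·4782969 - 1 = -9565939.

-9565939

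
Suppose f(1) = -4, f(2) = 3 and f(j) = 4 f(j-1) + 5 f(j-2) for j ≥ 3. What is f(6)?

-517

f(3) = 4·3 + 5·(-4) = -8
f(4) = 4·(-8) + 5·3 = -17
f(5) = 4·(-17) + 5·(-8) = -108
f(6) = 4·(-108) + 5·(-17) = -517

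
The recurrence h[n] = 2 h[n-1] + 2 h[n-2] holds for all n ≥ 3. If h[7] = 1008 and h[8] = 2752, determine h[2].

Rearranging, h[n-2] = (h[n] - 2 h[n-1]) / 2.
h[6] = (2752 - 2(1008)) / 2 = 736/2 = 368
h[5] = (1008 - 2(368)) / 2 = 272/2 = 136
h[4] = (368 - 2(136)) / 2 = 96/2 = 48
h[3] = (136 - 2(48)) / 2 = 40/2 = 20
h[2] = (48 - 2(20)) / 2 = 8/2 = 4

4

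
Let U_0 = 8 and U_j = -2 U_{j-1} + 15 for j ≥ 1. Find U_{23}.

The fixed point is 15/(1 + 2) = 5, so U_j - 5 = -2(U_{j-1} - 5).
Hence U_j = 3·(-2)^j + 5.
U_{23} = 3·(-2)^{23} + 5 = 3·-8388608 + 5 = -25165819.

-25165819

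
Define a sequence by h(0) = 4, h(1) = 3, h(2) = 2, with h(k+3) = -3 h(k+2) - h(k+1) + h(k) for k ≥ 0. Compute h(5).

-41

h(3) = -3·2 - 3 + 4 = -5
h(4) = -3·(-5) - 2 + 3 = 16
h(5) = -3·16 - (-5) + 2 = -41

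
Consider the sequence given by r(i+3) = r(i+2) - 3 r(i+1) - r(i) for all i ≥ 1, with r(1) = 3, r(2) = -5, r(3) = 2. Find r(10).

375

r(4) = 2 - 3·(-5) - 3 = 14
r(5) = 14 - 3·2 - (-5) = 13
r(6) = 13 - 3·14 - 2 = -31
r(7) = (-31) - 3·13 - 14 = -84
r(8) = (-84) - 3·(-31) - 13 = -4
r(9) = (-4) - 3·(-84) - (-31) = 279
r(10) = 279 - 3·(-4) - (-84) = 375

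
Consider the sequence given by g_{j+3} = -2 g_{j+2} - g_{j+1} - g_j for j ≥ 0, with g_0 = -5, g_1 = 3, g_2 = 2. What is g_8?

-3

g_3 = -2·2 - 3 - (-5) = -2
g_4 = -2·(-2) - 2 - 3 = -1
g_5 = -2·(-1) - (-2) - 2 = 2
g_6 = -2·2 - (-1) - (-2) = -1
g_7 = -2·(-1) - 2 - (-1) = 1
g_8 = -2·1 - (-1) - 2 = -3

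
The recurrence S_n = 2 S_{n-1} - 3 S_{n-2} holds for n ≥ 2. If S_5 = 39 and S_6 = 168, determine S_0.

Rearranging, S_{n-2} = (S_n - 2 S_{n-1}) / -3.
S_4 = (168 - 2*39) / -3 = 90/-3 = -30
S_3 = (39 - 2*(-30)) / -3 = 99/-3 = -33
S_2 = (-30 - 2*(-33)) / -3 = 36/-3 = -12
S_1 = (-33 - 2*(-12)) / -3 = -9/-3 = 3
S_0 = (-12 - 2*3) / -3 = -18/-3 = 6

6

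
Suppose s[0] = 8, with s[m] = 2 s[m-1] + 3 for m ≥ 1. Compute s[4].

173

s[1] = 2(8) + 3 = 19
s[2] = 2(19) + 3 = 41
s[3] = 2(41) + 3 = 85
s[4] = 2(85) + 3 = 173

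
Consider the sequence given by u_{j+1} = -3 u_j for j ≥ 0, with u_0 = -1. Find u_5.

u_1 = -3(-1) = 3
u_2 = -3(3) = -9
u_3 = -3(-9) = 27
u_4 = -3(27) = -81
u_5 = -3(-81) = 243

243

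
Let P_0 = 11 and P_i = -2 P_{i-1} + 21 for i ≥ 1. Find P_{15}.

The fixed point is 21/(1 + 2) = 7, so P_i - 7 = -2(P_{i-1} - 7).
Hence P_i = 4·(-2)^i + 7.
P_{15} = 4·(-2)^{15} + 7 = 4·-32768 + 7 = -131065.

-131065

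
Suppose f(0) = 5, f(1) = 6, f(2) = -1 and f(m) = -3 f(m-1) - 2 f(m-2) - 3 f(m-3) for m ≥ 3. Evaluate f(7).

f(3) = -3(-1) - 2(6) - 3(5) = -24
f(4) = -3(-24) - 2(-1) - 3(6) = 56
f(5) = -3(56) - 2(-24) - 3(-1) = -117
f(6) = -3(-117) - 2(56) - 3(-24) = 311
f(7) = -3(311) - 2(-117) - 3(56) = -867

-867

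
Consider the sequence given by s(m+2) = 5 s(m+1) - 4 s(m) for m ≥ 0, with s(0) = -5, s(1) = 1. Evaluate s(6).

8185

s(2) = 5(1) - 4(-5) = 25
s(3) = 5(25) - 4(1) = 121
s(4) = 5(121) - 4(25) = 505
s(5) = 5(505) - 4(121) = 2041
s(6) = 5(2041) - 4(505) = 8185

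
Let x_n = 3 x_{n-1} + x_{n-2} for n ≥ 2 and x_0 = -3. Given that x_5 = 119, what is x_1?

Let x_1 = w.
x_2 = -3 + 3w
x_3 = -9 + 10w
x_4 = -30 + 33w
x_5 = -99 + 109w
So -99 + 109w = 119, giving w = 2.

2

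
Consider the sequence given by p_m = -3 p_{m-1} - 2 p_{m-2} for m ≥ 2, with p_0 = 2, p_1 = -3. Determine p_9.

-513

p_2 = -3(-3) - 2(2) = 5
p_3 = -3(5) - 2(-3) = -9
p_4 = -3(-9) - 2(5) = 17
p_5 = -3(17) - 2(-9) = -33
p_6 = -3(-33) - 2(17) = 65
p_7 = -3(65) - 2(-33) = -129
p_8 = -3(-129) - 2(65) = 257
p_9 = -3(257) - 2(-129) = -513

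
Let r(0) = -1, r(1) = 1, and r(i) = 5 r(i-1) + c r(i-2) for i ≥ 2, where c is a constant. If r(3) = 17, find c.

r(2) = 5 - c
r(3) = 25 - 4c
So 25 - 4c = 17, giving c = 2.

2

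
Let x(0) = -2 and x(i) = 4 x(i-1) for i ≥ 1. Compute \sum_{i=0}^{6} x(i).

-10922

x(1) = 4(-2) = -8
x(2) = 4(-8) = -32
x(3) = 4(-32) = -128
x(4) = 4(-128) = -512
x(5) = 4(-512) = -2048
x(6) = 4(-2048) = -8192
Sum = (-2) + (-8) + (-32) + (-128) + (-512) + (-2048) + (-8192) = -10922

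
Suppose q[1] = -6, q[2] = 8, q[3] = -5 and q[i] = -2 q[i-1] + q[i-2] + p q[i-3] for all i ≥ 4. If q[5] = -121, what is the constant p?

-4

q[4] = 18 - 6p
q[5] = -41 + 20p
So -41 + 20p = -121, giving p = -4.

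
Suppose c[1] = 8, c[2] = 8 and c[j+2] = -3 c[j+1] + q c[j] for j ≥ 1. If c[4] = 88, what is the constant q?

-1

c[3] = -24 + 8q
c[4] = 72 - 16q
So 72 - 16q = 88, giving q = -1.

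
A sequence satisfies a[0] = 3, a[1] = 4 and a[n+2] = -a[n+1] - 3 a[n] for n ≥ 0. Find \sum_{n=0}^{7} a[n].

115

a[2] = -4 - 3(3) = -13
a[3] = -(-13) - 3(4) = 1
a[4] = -1 - 3(-13) = 38
a[5] = -38 - 3(1) = -41
a[6] = -(-41) - 3(38) = -73
a[7] = -(-73) - 3(-41) = 196
Sum = 3 + 4 + (-13) + 1 + 38 + (-41) + (-73) + 196 = 115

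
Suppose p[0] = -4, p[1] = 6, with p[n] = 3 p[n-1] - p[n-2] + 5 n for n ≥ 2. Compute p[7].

5848

p[2] = 3·6 - (-4) + 10 = 32
p[3] = 3·32 - 6 + 15 = 105
p[4] = 3·105 - 32 + 20 = 303
p[5] = 3·303 - 105 + 25 = 829
p[6] = 3·829 - 303 + 30 = 2214
p[7] = 3·2214 - 829 + 35 = 5848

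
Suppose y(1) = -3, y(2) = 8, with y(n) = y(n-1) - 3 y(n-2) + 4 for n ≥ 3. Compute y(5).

-58

y(3) = 8 - 3*(-3) + 4 = 21
y(4) = 21 - 3*8 + 4 = 1
y(5) = 1 - 3*21 + 4 = -58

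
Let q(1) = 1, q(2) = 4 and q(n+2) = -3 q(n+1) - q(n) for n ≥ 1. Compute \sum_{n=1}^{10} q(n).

8195

q(3) = -3*4 - 1 = -13
q(4) = -3*(-13) - 4 = 35
q(5) = -3*35 - (-13) = -92
q(6) = -3*(-92) - 35 = 241
q(7) = -3*241 - (-92) = -631
q(8) = -3*(-631) - 241 = 1652
q(9) = -3*1652 - (-631) = -4325
q(10) = -3*(-4325) - 1652 = 11323
Sum = 1 + 4 + (-13) + 35 + (-92) + 241 + (-631) + 1652 + (-4325) + 11323 = 8195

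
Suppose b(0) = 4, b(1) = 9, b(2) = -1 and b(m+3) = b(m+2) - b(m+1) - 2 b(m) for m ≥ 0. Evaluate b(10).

-535

b(3) = (-1) - 9 - 2·4 = -18
b(4) = (-18) - (-1) - 2·9 = -35
b(5) = (-35) - (-18) - 2·(-1) = -15
b(6) = (-15) - (-35) - 2·(-18) = 56
b(7) = 56 - (-15) - 2·(-35) = 141
b(8) = 141 - 56 - 2·(-15) = 115
b(9) = 115 - 141 - 2·56 = -138
b(10) = (-138) - 115 - 2·141 = -535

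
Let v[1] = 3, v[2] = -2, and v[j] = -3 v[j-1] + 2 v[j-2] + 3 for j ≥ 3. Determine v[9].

27267

v[3] = -3(-2) + 2(3) + 3 = 15
v[4] = -3(15) + 2(-2) + 3 = -46
v[5] = -3(-46) + 2(15) + 3 = 171
v[6] = -3(171) + 2(-46) + 3 = -602
v[7] = -3(-602) + 2(171) + 3 = 2151
v[8] = -3(2151) + 2(-602) + 3 = -7654
v[9] = -3(-7654) + 2(2151) + 3 = 27267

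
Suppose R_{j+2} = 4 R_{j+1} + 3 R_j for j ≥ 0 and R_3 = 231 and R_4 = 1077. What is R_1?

Rearranging, R_{j-2} = (R_j - 4 R_{j-1}) / 3.
R_2 = (1077 - 4(231)) / 3 = 153/3 = 51
R_1 = (231 - 4(51)) / 3 = 27/3 = 9

9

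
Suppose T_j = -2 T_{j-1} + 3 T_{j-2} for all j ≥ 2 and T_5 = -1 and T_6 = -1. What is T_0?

-1

Rearranging, T_{j-2} = (T_j + 2 T_{j-1}) / 3.
T_4 = (-1 + 2·(-1)) / 3 = -3/3 = -1
T_3 = (-1 + 2·(-1)) / 3 = -3/3 = -1
T_2 = (-1 + 2·(-1)) / 3 = -3/3 = -1
T_1 = (-1 + 2·(-1)) / 3 = -3/3 = -1
T_0 = (-1 + 2·(-1)) / 3 = -3/3 = -1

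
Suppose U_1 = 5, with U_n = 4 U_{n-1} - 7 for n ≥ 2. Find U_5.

U_2 = 4(5) - 7 = 13
U_3 = 4(13) - 7 = 45
U_4 = 4(45) - 7 = 173
U_5 = 4(173) - 7 = 685

685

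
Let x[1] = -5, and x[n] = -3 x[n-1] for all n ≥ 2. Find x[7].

x[2] = -3(-5) = 15
x[3] = -3(15) = -45
x[4] = -3(-45) = 135
x[5] = -3(135) = -405
x[6] = -3(-405) = 1215
x[7] = -3(1215) = -3645

-3645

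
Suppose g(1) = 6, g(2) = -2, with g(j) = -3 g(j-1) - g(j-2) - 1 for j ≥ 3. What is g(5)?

g(3) = -3(-2) - 6 - 1 = -1
g(4) = -3(-1) - (-2) - 1 = 4
g(5) = -3(4) - (-1) - 1 = -12

-12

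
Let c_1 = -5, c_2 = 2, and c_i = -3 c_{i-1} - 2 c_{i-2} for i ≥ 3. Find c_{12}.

-6136

c_3 = -3·2 - 2·(-5) = 4
c_4 = -3·4 - 2·2 = -16
c_5 = -3·(-16) - 2·4 = 40
c_6 = -3·40 - 2·(-16) = -88
c_7 = -3·(-88) - 2·40 = 184
c_8 = -3·184 - 2·(-88) = -376
c_9 = -3·(-376) - 2·184 = 760
c_{10} = -3·760 - 2·(-376) = -1528
c_{11} = -3·(-1528) - 2·760 = 3064
c_{12} = -3·3064 - 2·(-1528) = -6136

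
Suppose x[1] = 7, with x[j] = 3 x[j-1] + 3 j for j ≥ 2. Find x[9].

x[2] = 3·7 + 6 = 27
x[3] = 3·27 + 9 = 90
x[4] = 3·90 + 12 = 282
x[5] = 3·282 + 15 = 861
x[6] = 3·861 + 18 = 2601
x[7] = 3·2601 + 21 = 7824
x[8] = 3·7824 + 24 = 23496
x[9] = 3·23496 + 27 = 70515

70515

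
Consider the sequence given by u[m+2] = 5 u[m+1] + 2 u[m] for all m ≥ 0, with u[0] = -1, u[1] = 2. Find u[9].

u[2] = 5(2) + 2(-1) = 8
u[3] = 5(8) + 2(2) = 44
u[4] = 5(44) + 2(8) = 236
u[5] = 5(236) + 2(44) = 1268
u[6] = 5(1268) + 2(236) = 6812
u[7] = 5(6812) + 2(1268) = 36596
u[8] = 5(36596) + 2(6812) = 196604
u[9] = 5(196604) + 2(36596) = 1056212

1056212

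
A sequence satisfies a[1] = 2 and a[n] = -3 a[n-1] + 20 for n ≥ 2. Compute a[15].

The fixed point is 20/(1 + 3) = 5, so a[n] - 5 = -3(a[n-1] - 5).
Hence a[n] = -3·(-3)^{n-1} + 5.
a[15] = -3·(-3)^{14} + 5 = -3·4782969 + 5 = -14348902.

-14348902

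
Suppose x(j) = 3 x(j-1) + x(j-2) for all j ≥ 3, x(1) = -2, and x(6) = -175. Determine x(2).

-1

Let x(2) = z.
x(3) = -2 + 3z
x(4) = -6 + 10z
x(5) = -20 + 33z
x(6) = -66 + 109z
So -66 + 109z = -175, giving z = -1.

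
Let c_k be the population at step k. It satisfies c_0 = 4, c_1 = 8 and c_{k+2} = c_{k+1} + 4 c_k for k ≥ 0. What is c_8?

c_2 = 8 + 4·4 = 24
c_3 = 24 + 4·8 = 56
c_4 = 56 + 4·24 = 152
c_5 = 152 + 4·56 = 376
c_6 = 376 + 4·152 = 984
c_7 = 984 + 4·376 = 2488
c_8 = 2488 + 4·984 = 6424

6424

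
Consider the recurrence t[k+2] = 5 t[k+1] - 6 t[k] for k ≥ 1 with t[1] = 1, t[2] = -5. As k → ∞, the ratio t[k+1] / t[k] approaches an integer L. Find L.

3

The characteristic equation is r^2 - 5r + 6 = 0, which factors as (r - 3)(r - 2) = 0.
So the roots are 3 and 2. Since |3| > |2| and the coefficient of 3^k is non-zero, the ratio tends to 3.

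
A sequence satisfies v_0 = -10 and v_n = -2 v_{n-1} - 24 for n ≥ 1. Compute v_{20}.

The fixed point is -24/(1 + 2) = -8, so v_n + 8 = -2(v_{n-1} + 8).
Hence v_n = -2·(-2)^n - 8.
v_{20} = -2·(-2)^{20} - 8 = -2·1048576 - 8 = -2097160.

-2097160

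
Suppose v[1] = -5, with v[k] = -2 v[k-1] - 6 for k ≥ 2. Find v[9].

-770

v[2] = -2(-5) - 6 = 4
v[3] = -2(4) - 6 = -14
v[4] = -2(-14) - 6 = 22
v[5] = -2(22) - 6 = -50
v[6] = -2(-50) - 6 = 94
v[7] = -2(94) - 6 = -194
v[8] = -2(-194) - 6 = 382
v[9] = -2(382) - 6 = -770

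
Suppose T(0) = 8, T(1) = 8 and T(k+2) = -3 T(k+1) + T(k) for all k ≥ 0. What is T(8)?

-21904

T(2) = -3·8 + 8 = -16
T(3) = -3·(-16) + 8 = 56
T(4) = -3·56 + (-16) = -184
T(5) = -3·(-184) + 56 = 608
T(6) = -3·608 + (-184) = -2008
T(7) = -3·(-2008) + 608 = 6632
T(8) = -3·6632 + (-2008) = -21904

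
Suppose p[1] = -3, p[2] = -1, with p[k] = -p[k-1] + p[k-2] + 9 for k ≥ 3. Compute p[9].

63

p[3] = -(-1) + (-3) + 9 = 7
p[4] = -7 + (-1) + 9 = 1
p[5] = -1 + 7 + 9 = 15
p[6] = -15 + 1 + 9 = -5
p[7] = -(-5) + 15 + 9 = 29
p[8] = -29 + (-5) + 9 = -25
p[9] = -(-25) + 29 + 9 = 63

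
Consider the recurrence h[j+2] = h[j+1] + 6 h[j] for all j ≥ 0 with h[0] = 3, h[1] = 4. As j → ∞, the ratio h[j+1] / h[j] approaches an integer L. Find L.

3

The characteristic equation is r^2 - r - 6 = 0, which factors as (r - 3)(r + 2) = 0.
So the roots are 3 and -2. Since |3| > |-2| and the coefficient of 3^j is non-zero, the ratio tends to 3.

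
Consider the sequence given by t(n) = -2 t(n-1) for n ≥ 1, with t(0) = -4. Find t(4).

t(1) = -2*(-4) = 8
t(2) = -2*8 = -16
t(3) = -2*(-16) = 32
t(4) = -2*32 = -64

-64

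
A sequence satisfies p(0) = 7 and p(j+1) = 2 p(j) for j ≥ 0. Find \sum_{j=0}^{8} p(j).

p(1) = 2(7) = 14
p(2) = 2(14) = 28
p(3) = 2(28) = 56
p(4) = 2(56) = 112
p(5) = 2(112) = 224
p(6) = 2(224) = 448
p(7) = 2(448) = 896
p(8) = 2(896) = 1792
Sum = 7 + 14 + 28 + 56 + 112 + 224 + 448 + 896 + 1792 = 3577

3577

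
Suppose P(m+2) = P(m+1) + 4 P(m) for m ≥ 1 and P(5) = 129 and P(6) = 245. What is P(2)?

Rearranging, P(m-2) = (P(m) - P(m-1)) / 4.
P(4) = (245 - 129) / 4 = 116/4 = 29
P(3) = (129 - 29) / 4 = 100/4 = 25
P(2) = (29 - 25) / 4 = 4/4 = 1

1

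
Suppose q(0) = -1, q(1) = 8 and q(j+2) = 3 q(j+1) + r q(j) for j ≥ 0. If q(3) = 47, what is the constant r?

q(2) = 24 - r
q(3) = 72 + 5r
So 72 + 5r = 47, giving r = -5.

-5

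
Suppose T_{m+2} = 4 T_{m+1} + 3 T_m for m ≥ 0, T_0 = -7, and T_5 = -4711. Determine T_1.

-7

Let T_1 = w.
T_2 = -21 + 4w
T_3 = -84 + 19w
T_4 = -399 + 88w
T_5 = -1848 + 409w
So -1848 + 409w = -4711, giving w = -7.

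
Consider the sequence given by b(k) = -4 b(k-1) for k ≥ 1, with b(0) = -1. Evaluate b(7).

b(1) = -4*(-1) = 4
b(2) = -4*4 = -16
b(3) = -4*(-16) = 64
b(4) = -4*64 = -256
b(5) = -4*(-256) = 1024
b(6) = -4*1024 = -4096
b(7) = -4*(-4096) = 16384

16384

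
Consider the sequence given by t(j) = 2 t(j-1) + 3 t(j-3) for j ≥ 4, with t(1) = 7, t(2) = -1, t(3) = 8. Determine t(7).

443

t(4) = 2(8) + 3(7) = 37
t(5) = 2(37) + 3(-1) = 71
t(6) = 2(71) + 3(8) = 166
t(7) = 2(166) + 3(37) = 443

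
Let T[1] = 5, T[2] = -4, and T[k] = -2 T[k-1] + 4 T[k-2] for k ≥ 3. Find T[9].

T[3] = -2(-4) + 4(5) = 28
T[4] = -2(28) + 4(-4) = -72
T[5] = -2(-72) + 4(28) = 256
T[6] = -2(256) + 4(-72) = -800
T[7] = -2(-800) + 4(256) = 2624
T[8] = -2(2624) + 4(-800) = -8448
T[9] = -2(-8448) + 4(2624) = 27392

27392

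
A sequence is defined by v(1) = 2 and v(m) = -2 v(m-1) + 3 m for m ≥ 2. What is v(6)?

-4

v(2) = -2(2) + 6 = 2
v(3) = -2(2) + 9 = 5
v(4) = -2(5) + 12 = 2
v(5) = -2(2) + 15 = 11
v(6) = -2(11) + 18 = -4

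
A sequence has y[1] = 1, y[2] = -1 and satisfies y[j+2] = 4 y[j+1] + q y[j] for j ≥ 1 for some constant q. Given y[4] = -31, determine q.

-5

y[3] = -4 + q
y[4] = -16 + 3q
So -16 + 3q = -31, giving q = -5.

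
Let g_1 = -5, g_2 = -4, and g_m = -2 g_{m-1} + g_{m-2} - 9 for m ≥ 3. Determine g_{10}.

692

g_3 = -2·(-4) + (-5) - 9 = -6
g_4 = -2·(-6) + (-4) - 9 = -1
g_5 = -2·(-1) + (-6) - 9 = -13
g_6 = -2·(-13) + (-1) - 9 = 16
g_7 = -2·16 + (-13) - 9 = -54
g_8 = -2·(-54) + 16 - 9 = 115
g_9 = -2·115 + (-54) - 9 = -293
g_{10} = -2·(-293) + 115 - 9 = 692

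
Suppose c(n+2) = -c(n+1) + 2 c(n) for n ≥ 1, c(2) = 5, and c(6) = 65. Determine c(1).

-1

Let c(1) = z.
c(3) = -5 + 2z
c(4) = 15 - 2z
c(5) = -25 + 6z
c(6) = 55 - 10z
So 55 - 10z = 65, giving z = -1.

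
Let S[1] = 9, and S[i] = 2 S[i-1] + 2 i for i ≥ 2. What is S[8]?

1900

S[2] = 2(9) + 4 = 22
S[3] = 2(22) + 6 = 50
S[4] = 2(50) + 8 = 108
S[5] = 2(108) + 10 = 226
S[6] = 2(226) + 12 = 464
S[7] = 2(464) + 14 = 942
S[8] = 2(942) + 16 = 1900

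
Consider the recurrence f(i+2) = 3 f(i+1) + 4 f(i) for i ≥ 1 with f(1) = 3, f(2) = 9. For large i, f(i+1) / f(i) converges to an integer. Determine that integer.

4

The characteristic equation is r^2 - 3r - 4 = 0, which factors as (r - 4)(r + 1) = 0.
So the roots are 4 and -1. Since |4| > |-1| and the coefficient of 4^i is non-zero, the ratio tends to 4.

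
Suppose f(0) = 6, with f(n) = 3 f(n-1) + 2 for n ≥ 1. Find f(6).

5102

f(1) = 3(6) + 2 = 20
f(2) = 3(20) + 2 = 62
f(3) = 3(62) + 2 = 188
f(4) = 3(188) + 2 = 566
f(5) = 3(566) + 2 = 1700
f(6) = 3(1700) + 2 = 5102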